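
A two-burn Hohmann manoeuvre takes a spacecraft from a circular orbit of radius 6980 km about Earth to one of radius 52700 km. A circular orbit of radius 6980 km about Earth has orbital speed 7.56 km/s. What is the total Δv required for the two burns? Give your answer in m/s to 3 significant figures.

Δv = 3910 m/s

From the circular-orbit relation v² = μ/r at r = 6980 km: μ = v²r = (7.56)² × 6980 = 3.98932×10^5 km³/s².
Semi-major axis of the transfer orbit: a_t = (6980 + 52700)/2 = 29840 km.
At r₁ the circular-orbit speed is v₁ = √(μ/r₁) = 7.56000 km/s.
On the transfer ellipse at r₁, vis-viva equation gives v_p = √[μ(2/r₁ − 1/a_t)] = 10.0468 km/s.
First burn Δv₁ = |v_p − v₁| = 2.48680 km/s.
Circular speed at r₂: v₂ = √(μ/r₂) = 2.75134 km/s.
Transfer-orbit speed at r₂: v_a = √[μ(2/r₂ − 1/a_t)] = 1.33068 km/s.
Second burn Δv₂ = |v₂ − v_a| = 1.42066 km/s.
Total Δv = Δv₁ + Δv₂ = 3.907 km/s.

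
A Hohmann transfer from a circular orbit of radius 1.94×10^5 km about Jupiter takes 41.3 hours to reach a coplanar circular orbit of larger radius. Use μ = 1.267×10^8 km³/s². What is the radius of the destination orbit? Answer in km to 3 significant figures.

Transfer time t = 41.3 hours = 1.4868×10^5 s, and t = π√(a_t³/μ).
So a_t = (μ t²/π²)^(1/3) = (1.267×10^8 × (1.4868×10^5)² / π²)^(1/3) = 6.5714×10^5 km.
Since a_t = (r₁ + r₂)/2, r₂ = 2a_t − r₁ = 2×6.5714×10^5 − 1.940×10^5 = 1.12028×10^6 km.

r₂ = 1.12×10^6 km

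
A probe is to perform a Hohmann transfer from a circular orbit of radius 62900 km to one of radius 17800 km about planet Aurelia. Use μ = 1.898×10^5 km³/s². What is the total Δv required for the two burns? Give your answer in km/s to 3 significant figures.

The Hohmann ellipse has a_t = (r₁ + r₂)/2 = 40350 km.
Circular speed at r₁: v₁ = √(μ/r₁) = √(1.898×10^5/62900) = 1.73709 km/s.
Transfer-orbit speed at r₁ (vis-viva equation): v_a = √[μ(2/r₁ − 1/a_t)] = 1.15375 km/s.
First burn Δv₁ = |v_a − v₁| = 0.5833 km/s.
Circular speed at r₂: v₂ = √(μ/r₂) = 3.2654 km/s.
Transfer-orbit speed at r₂: v_p = √[μ(2/r₂ − 1/a_t)] = 4.0770 km/s.
Second burn Δv₂ = |v₂ − v_p| = 0.8116 km/s.
Δv = Δv₁ + Δv₂ = 0.5833 + 0.8116 = 1.395 km/s.

Δv = 1.39 km/s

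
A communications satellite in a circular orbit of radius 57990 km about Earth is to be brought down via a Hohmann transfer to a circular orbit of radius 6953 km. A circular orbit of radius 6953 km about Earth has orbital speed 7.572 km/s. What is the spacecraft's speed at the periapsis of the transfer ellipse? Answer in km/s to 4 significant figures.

From the circular-orbit relation v² = μ/r at r = 6953 km: μ = v²r = (7.572)² × 6953 = 3.98652×10^5 km³/s².
Semi-major axis of the transfer orbit: a_t = (57990 + 6953)/2 = 32471.5 km.
At periapsis, r = 6953 km.
From the vis-viva equation, v = √[μ(2/r − 1/a_t)] = 10.12 km/s.

v = 10.12 km/s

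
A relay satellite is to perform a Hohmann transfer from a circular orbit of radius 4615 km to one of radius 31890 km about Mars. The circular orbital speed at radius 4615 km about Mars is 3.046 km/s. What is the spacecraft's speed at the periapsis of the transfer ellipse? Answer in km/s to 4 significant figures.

From the circular-orbit relation v² = μ/r at r = 4615 km: μ = v²r = (3.046)² × 4615 = 42818.5 km³/s².
Transfer-ellipse semi-major axis a_t = (r₁ + r₂)/2 = (4615 + 31890)/2 = 18252.5 km.
The periapsis of the transfer ellipse is at r = 4615 km.
From the vis-viva equation, v = √[μ(2/r − 1/a_t)] = 4.026 km/s.

v = 4.026 km/s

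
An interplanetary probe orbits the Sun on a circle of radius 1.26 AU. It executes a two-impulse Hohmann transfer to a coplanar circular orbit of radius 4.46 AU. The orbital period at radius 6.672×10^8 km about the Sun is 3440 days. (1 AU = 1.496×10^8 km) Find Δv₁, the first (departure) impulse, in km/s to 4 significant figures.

Δv₁ = 6.602 km/s

From Kepler's third law T² = 4π²r³/μ at r = 6.672×10^8 km, T = 3440 days = 3440 × 86400 s = 2.97216×10^8 s: μ = 4π²r³/T² = 1.32734×10^11 km³/s².
In km: r₁ = 1.26 × 1.496×10^8 = 1.88496×10^8 km; r₂ = 4.46 × 1.496×10^8 = 6.67216×10^8 km.
Transfer-ellipse semi-major axis a_t = (r₁ + r₂)/2 = (1.88496×10^8 + 6.67216×10^8)/2 = 4.27856×10^8 km.
On the circular orbit at r = 1.88496×10^8 km, v_c = √(μ/r) = 26.536 km/s.
Transfer-orbit speed at the same r (vis-viva, a = a_t): v_t = √[μ(2/r − 1/a_t)] = 33.138 km/s.
Δv₁ = |v_t − v_c| = |33.138 − 26.536| = 6.602 km/s.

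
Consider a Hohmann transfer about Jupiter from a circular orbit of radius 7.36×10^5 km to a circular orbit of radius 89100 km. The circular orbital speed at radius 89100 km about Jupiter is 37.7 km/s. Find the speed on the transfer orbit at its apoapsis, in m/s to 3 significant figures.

v = 6100 m/s

From the circular-orbit relation v² = μ/r at r = 89100 km: μ = v²r = (37.7)² × 89100 = 1.26637×10^8 km³/s².
Semi-major axis of the transfer orbit: a_t = (7.360×10^5 + 89100)/2 = 4.1255×10^5 km.
At apoapsis, r = 7.360×10^5 km.
From the vis-viva equation, v = √[μ(2/r − 1/a_t)] = 6.096 km/s.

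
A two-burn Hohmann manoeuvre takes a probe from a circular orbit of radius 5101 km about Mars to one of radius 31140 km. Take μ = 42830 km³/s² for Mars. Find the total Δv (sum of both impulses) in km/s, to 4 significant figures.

Δv = 1.451 km/s

The Hohmann ellipse has a_t = (r₁ + r₂)/2 = 18120.5 km.
At r₁ the circular-orbit speed is v₁ = √(μ/r₁) = 2.8977 km/s.
On the transfer ellipse at r₁, v² = μ(2/r − 1/a) gives v_p = √[μ(2/r₁ − 1/a_t)] = 3.7986 km/s.
First burn Δv₁ = |v_p − v₁| = 0.9009 km/s.
At r₂, v₂ = √(μ/r₂) = 1.17278 km/s.
Transfer-orbit speed at r₂: v_a = √[μ(2/r₂ − 1/a_t)] = 0.622239 km/s.
Second burn Δv₂ = |v₂ − v_a| = 0.5505 km/s.
Δv = Δv₁ + Δv₂ = 0.9009 + 0.5505 = 1.451 km/s.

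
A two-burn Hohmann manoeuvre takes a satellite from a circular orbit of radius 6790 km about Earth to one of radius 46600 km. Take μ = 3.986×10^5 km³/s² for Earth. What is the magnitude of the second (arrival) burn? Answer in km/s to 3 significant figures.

Δv₂ = 1.45 km/s

The Hohmann ellipse has a_t = (r₁ + r₂)/2 = 26695 km.
On the circular orbit at r = 46600 km, v_c = √(μ/r) = 2.925 km/s.
Vis-viva on the transfer ellipse at r = 46600 km gives v_t = √[μ(2/r − 1/a_t)] = 1.475 km/s.
Δv₂ = |v_t − v_c| = |1.475 − 2.925| = 1.450 km/s.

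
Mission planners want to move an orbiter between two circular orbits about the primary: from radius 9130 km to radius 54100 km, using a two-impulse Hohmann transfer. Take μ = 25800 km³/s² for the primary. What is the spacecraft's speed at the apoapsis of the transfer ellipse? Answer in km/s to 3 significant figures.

The Hohmann ellipse has a_t = (r₁ + r₂)/2 = 31615 km.
At apoapsis, r = 54100 km.
Applying v² = μ(2/r − 1/a_t): v = 0.3711 km/s.

v = 0.371 km/s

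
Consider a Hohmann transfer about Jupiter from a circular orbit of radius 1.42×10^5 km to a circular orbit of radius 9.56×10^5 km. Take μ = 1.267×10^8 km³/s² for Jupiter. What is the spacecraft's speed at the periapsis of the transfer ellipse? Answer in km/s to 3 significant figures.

v = 39.4 km/s

Semi-major axis of the transfer orbit: a_t = (1.420×10^5 + 9.560×10^5)/2 = 5.490×10^5 km.
The periapsis of the transfer ellipse is at r = 1.420×10^5 km.
Vis-viva: v = √[μ(2/r − 1/a_t)] = √[1.267×10^8 × (2/1.420×10^5 − 1/5.490×10^5)] = 39.42 km/s.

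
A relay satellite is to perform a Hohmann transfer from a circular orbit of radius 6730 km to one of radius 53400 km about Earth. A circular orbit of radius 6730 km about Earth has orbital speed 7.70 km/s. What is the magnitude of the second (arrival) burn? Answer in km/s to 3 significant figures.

Δv₂ = 1.44 km/s

From the circular-orbit relation v² = μ/r at r = 6730 km: μ = v²r = (7.70)² × 6730 = 3.99022×10^5 km³/s².
The Hohmann ellipse has a_t = (r₁ + r₂)/2 = 30065 km.
Circular speed at r = 53400 km: v_c = √(μ/r) = 2.7336 km/s.
Transfer-orbit speed at the same r (vis-viva, a = a_t): v_t = √[μ(2/r − 1/a_t)] = 1.2933 km/s.
Δv₂ = |v_t − v_c| = |1.2933 − 2.7336| = 1.440 km/s.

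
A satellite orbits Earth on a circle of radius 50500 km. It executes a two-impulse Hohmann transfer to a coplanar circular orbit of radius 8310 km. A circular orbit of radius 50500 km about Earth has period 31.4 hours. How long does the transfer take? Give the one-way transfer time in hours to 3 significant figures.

From Kepler's third law T² = 4π²r³/μ at r = 50500 km, T = 31.4 hours = 31.4 × 3600 s = 1.1304×10^5 s: μ = 4π²r³/T² = 3.97896×10^5 km³/s².
Transfer-ellipse semi-major axis a_t = (r₁ + r₂)/2 = (50500 + 8310)/2 = 29405 km.
By Kepler's third law the transfer-orbit period is T = 2π√(a_t³/μ), so t = T/2 = 25113 s.
Converting: 25113 s ÷ 3600 s/hour = 6.98 hours.

t = 6.98 hours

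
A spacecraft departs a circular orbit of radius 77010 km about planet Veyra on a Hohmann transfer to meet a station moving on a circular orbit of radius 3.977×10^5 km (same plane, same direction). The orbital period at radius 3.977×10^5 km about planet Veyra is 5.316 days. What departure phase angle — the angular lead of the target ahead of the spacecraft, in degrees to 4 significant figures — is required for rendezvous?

φ = 97.01°

From Kepler's third law T² = 4π²r³/μ at r = 3.977×10^5 km, T = 5.316 days = 5.316 × 86400 s = 4.593024×10^5 s: μ = 4π²r³/T² = 1.17714×10^7 km³/s².
Semi-major axis of the transfer orbit: a_t = (77010 + 3.977×10^5)/2 = 2.37355×10^5 km.
Transfer time t = π√(a_t³/μ) = 1.05885×10^5 s.
The target's mean motion on its circular orbit is ω₂ = √(μ/r₂³) = 1.36798×10^-5 rad/s.
Angle swept by the target during transfer: ω₂·t = 1.4485 rad = 82.99°.
Arrival is 180° from departure on the ellipse, so φ = 180° − 82.99° = 97.01°.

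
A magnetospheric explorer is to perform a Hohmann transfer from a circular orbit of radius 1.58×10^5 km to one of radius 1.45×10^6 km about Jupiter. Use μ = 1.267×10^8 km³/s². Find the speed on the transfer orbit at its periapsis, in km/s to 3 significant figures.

v = 38.0 km/s

Transfer-ellipse semi-major axis a_t = (r₁ + r₂)/2 = (1.580×10^5 + 1.450×10^6)/2 = 8.040×10^5 km.
At periapsis, r = 1.580×10^5 km.
Applying v² = μ(2/r − 1/a_t): v = 38.03 km/s.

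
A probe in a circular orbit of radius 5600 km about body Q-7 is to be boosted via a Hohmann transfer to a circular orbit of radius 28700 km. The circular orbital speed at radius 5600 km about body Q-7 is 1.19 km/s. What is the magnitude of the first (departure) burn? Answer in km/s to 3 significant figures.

From the circular-orbit relation v² = μ/r at r = 5600 km: μ = v²r = (1.19)² × 5600 = 7930.16 km³/s².
The Hohmann ellipse has a_t = (r₁ + r₂)/2 = 17150 km.
On the circular orbit at r = 5600 km, v_c = √(μ/r) = 1.1900 km/s.
Transfer-orbit speed at the same r (vis-viva, a = a_t): v_t = √[μ(2/r − 1/a_t)] = 1.5394 km/s.
Δv₁ = |v_t − v_c| = |1.5394 − 1.1900| = 0.3494 km/s.

Δv₁ = 0.349 km/s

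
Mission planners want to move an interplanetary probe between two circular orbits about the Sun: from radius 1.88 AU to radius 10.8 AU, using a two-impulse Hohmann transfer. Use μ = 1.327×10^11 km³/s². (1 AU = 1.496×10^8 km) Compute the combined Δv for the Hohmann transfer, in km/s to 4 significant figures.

In km: r₁ = 1.88 × 1.496×10^8 = 2.81248×10^8 km; r₂ = 10.8 × 1.496×10^8 = 1.61568×10^9 km.
Transfer-ellipse semi-major axis a_t = (r₁ + r₂)/2 = (2.81248×10^8 + 1.61568×10^9)/2 = 9.48464×10^8 km.
At r₁ the circular-orbit speed is v₁ = √(μ/r₁) = 21.7215 km/s.
Transfer-orbit speed at r₁ (v² = μ(2/r − 1/a)): v_p = √[μ(2/r₁ − 1/a_t)] = 28.3503 km/s.
First burn Δv₁ = |v_p − v₁| = 6.629 km/s.
At r₂, v₂ = √(μ/r₂) = 9.063 km/s.
Transfer-orbit speed at r₂: v_a = √[μ(2/r₂ − 1/a_t)] = 4.935 km/s.
Second burn Δv₂ = |v₂ − v_a| = 4.128 km/s.
Total Δv = Δv₁ + Δv₂ = 10.76 km/s.

Δv = 10.76 km/s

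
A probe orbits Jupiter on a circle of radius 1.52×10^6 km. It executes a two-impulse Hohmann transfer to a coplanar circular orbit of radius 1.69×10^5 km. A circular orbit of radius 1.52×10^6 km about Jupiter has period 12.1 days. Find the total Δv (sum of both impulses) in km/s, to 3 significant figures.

Δv = 14.4 km/s

From Kepler's third law T² = 4π²r³/μ at r = 1.52×10^6 km, T = 12.1 days = 12.1 × 86400 s = 1.04544×10^6 s: μ = 4π²r³/T² = 1.26851×10^8 km³/s².
Transfer-ellipse semi-major axis a_t = (r₁ + r₂)/2 = (1.520×10^6 + 1.690×10^5)/2 = 8.445×10^5 km.
Circular speed at r₁: v₁ = √(μ/r₁) = √(1.26851×10^8/1.520×10^6) = 9.1353 km/s.
Transfer-orbit speed at r₁ (v² = μ(2/r − 1/a)): v_a = √[μ(2/r₁ − 1/a_t)] = 4.0867 km/s.
First burn Δv₁ = |v_a − v₁| = 5.049 km/s.
At r₂, v₂ = √(μ/r₂) = 27.397 km/s.
Transfer-orbit speed at r₂: v_p = √[μ(2/r₂ − 1/a_t)] = 36.756 km/s.
Second burn Δv₂ = |v₂ − v_p| = 9.359 km/s.
Total Δv = Δv₁ + Δv₂ = 14.41 km/s.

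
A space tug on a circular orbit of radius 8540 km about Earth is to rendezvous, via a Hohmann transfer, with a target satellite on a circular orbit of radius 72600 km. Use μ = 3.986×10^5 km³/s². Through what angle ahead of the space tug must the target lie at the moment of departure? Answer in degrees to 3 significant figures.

The Hohmann ellipse has a_t = (r₁ + r₂)/2 = 40570 km.
Transfer time t = π√(a_t³/μ) = 40662 s.
The target's mean motion on its circular orbit is ω₂ = √(μ/r₂³) = 3.2275×10^-5 rad/s.
Angle swept by the target during transfer: ω₂·t = 1.3124 rad = 75.19°.
Arrival is 180° from departure on the ellipse, so φ = 180° − 75.19° = 105°.

φ = 105°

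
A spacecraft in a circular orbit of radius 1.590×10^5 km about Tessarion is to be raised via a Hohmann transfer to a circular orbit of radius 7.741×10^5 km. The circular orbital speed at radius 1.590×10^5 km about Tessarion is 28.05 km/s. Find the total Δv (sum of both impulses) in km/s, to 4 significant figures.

Δv = 13.37 km/s

From the circular-orbit relation v² = μ/r at r = 1.590×10^5 km: μ = v²r = (28.05)² × 1.590×10^5 = 1.25102×10^8 km³/s².
Semi-major axis of the transfer orbit: a_t = (1.590×10^5 + 7.741×10^5)/2 = 4.6655×10^5 km.
Circular speed at r₁: v₁ = √(μ/r₁) = √(1.25102×10^8/1.590×10^5) = 28.050 km/s.
Transfer-orbit speed at r₁ (vis-viva equation): v_p = √[μ(2/r₁ − 1/a_t)] = 36.131 km/s.
First burn Δv₁ = |v_p − v₁| = 8.081 km/s.
Circular speed at r₂: v₂ = √(μ/r₂) = 12.7126 km/s.
Transfer-orbit speed at r₂: v_a = √[μ(2/r₂ − 1/a_t)] = 7.42134 km/s.
Second burn Δv₂ = |v₂ − v_a| = 5.291 km/s.
Δv = Δv₁ + Δv₂ = 8.081 + 5.291 = 13.37 km/s.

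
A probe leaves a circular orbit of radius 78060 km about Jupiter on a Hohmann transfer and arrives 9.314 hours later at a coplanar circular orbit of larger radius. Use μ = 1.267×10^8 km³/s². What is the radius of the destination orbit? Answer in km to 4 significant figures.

r₂ = 4.089×10^5 km

Transfer time t = 9.314 hours = 33530.4 s, and t = π√(a_t³/μ).
So a_t = (μ t²/π²)^(1/3) = (1.267×10^8 × (33530.4)² / π²)^(1/3) = 2.4347×10^5 km.
Since a_t = (r₁ + r₂)/2, r₂ = 2a_t − r₁ = 2×2.4347×10^5 − 78060 = 4.0888×10^5 km.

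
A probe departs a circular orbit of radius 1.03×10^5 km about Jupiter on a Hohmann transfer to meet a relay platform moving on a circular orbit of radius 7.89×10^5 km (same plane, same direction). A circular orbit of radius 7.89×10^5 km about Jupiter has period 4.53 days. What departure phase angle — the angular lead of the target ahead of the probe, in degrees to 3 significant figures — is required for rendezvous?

From Kepler's third law T² = 4π²r³/μ at r = 7.89×10^5 km, T = 4.53 days = 4.53 × 86400 s = 3.91392×10^5 s: μ = 4π²r³/T² = 1.26581×10^8 km³/s².
The Hohmann ellipse has a_t = (r₁ + r₂)/2 = 4.460×10^5 km.
Transfer time t = π√(a_t³/μ) = 83170.4 s.
The target's mean motion on its circular orbit is ω₂ = √(μ/r₂³) = 1.60534×10^-5 rad/s.
Angle swept by the target during transfer: ω₂·t = 1.33517 rad = 76.4996°.
The probe traverses 180° on the transfer ellipse, so the target must lead by 180° − 76.4996° = 104°.

φ = 104°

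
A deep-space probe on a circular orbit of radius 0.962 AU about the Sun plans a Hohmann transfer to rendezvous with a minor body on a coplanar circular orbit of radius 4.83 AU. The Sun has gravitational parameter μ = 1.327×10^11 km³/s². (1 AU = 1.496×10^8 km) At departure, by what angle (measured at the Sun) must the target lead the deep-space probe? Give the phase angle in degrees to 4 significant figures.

φ = 96.43°

In km: r₁ = 0.962 × 1.496×10^8 = 1.439152×10^8 km; r₂ = 4.83 × 1.496×10^8 = 7.22568×10^8 km.
The Hohmann ellipse has a_t = (r₁ + r₂)/2 = 4.332416×10^8 km.
Transfer time t = π√(a_t³/μ) = 7.7770×10^7 s.
The target's mean motion on its circular orbit is ω₂ = √(μ/r₂³) = 1.8755×10^-8 rad/s.
Angle swept by the target during transfer: ω₂·t = 1.4586 rad = 83.57°.
The deep-space probe traverses 180° on the transfer ellipse, so the target must lead by 180° − 83.57° = 96.43°.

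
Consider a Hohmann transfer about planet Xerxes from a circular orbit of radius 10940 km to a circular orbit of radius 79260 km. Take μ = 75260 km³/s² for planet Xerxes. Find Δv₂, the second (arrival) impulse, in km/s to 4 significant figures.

Δv₂ = 0.4945 km/s

Semi-major axis of the transfer orbit: a_t = (10940 + 79260)/2 = 45100 km.
On the circular orbit at r = 79260 km, v_c = √(μ/r) = 0.9744 km/s.
Transfer-orbit speed at the same r (vis-viva, a = a_t): v_t = √[μ(2/r − 1/a_t)] = 0.4799 km/s.
Δv₂ = |v_t − v_c| = |0.4799 − 0.9744| = 0.4945 km/s.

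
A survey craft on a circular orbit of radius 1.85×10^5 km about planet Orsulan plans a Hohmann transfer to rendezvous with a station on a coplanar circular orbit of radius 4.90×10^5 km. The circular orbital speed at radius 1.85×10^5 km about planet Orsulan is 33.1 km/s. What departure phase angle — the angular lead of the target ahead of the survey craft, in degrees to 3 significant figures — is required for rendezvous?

φ = 77.1°

From the circular-orbit relation v² = μ/r at r = 1.85×10^5 km: μ = v²r = (33.1)² × 1.85×10^5 = 2.02688×10^8 km³/s².
The Hohmann ellipse has a_t = (r₁ + r₂)/2 = 3.375×10^5 km.
The half-period of the transfer ellipse is t = π√(a_t³/μ) = 43270 s.
Target angular speed ω₂ = √(μ/r₂³) = 4.151×10^-5 rad/s.
Angle swept by the target during transfer: ω₂·t = 1.796 rad = 102.9°.
Arrival is 180° from departure on the ellipse, so φ = 180° − 102.9° = 77.1°.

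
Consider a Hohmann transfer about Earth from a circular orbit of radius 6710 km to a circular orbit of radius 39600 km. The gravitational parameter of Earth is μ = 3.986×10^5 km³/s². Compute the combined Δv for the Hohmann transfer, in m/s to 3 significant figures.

The Hohmann ellipse has a_t = (r₁ + r₂)/2 = 23155 km.
Circular speed at r₁: v₁ = √(μ/r₁) = √(3.986×10^5/6710) = 7.7074 km/s.
Transfer-orbit speed at r₁ (v² = μ(2/r − 1/a)): v_p = √[μ(2/r₁ − 1/a_t)] = 10.079 km/s.
First burn Δv₁ = |v_p − v₁| = 2.372 km/s.
At r₂, v₂ = √(μ/r₂) = 3.173 km/s.
Transfer-orbit speed at r₂: v_a = √[μ(2/r₂ − 1/a_t)] = 1.708 km/s.
Second burn Δv₂ = |v₂ − v_a| = 1.465 km/s.
Δv = Δv₁ + Δv₂ = 2.372 + 1.465 = 3.837 km/s.

Δv = 3840 m/s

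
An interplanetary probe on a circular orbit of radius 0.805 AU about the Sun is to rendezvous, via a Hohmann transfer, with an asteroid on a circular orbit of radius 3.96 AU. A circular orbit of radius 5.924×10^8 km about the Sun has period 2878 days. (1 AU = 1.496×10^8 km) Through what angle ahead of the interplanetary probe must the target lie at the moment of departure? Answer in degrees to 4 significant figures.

φ = 96.00°

From Kepler's third law T² = 4π²r³/μ at r = 5.924×10^8 km, T = 2878 days = 2878 × 86400 s = 2.486592×10^8 s: μ = 4π²r³/T² = 1.32738×10^11 km³/s².
In km: r₁ = 0.805 × 1.496×10^8 = 1.20428×10^8 km; r₂ = 3.96 × 1.496×10^8 = 5.92416×10^8 km.
Semi-major axis of the transfer orbit: a_t = (1.20428×10^8 + 5.92416×10^8)/2 = 3.56422×10^8 km.
The half-period of the transfer ellipse is t = π√(a_t³/μ) = 5.802×10^7 s.
The target's mean motion on its circular orbit is ω₂ = √(μ/r₂³) = 2.527×10^-8 rad/s.
Angle swept by the target during transfer: ω₂·t = 1.466 rad = 84.00°.
Arrival is 180° from departure on the ellipse, so φ = 180° − 84.00° = 96.00°.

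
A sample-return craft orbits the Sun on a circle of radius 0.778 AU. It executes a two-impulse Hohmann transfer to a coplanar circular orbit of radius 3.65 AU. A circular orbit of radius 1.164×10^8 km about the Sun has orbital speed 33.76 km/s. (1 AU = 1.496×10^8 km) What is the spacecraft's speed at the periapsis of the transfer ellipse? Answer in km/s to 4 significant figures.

v = 43.35 km/s

From the circular-orbit relation v² = μ/r at r = 1.164×10^8 km: μ = v²r = (33.76)² × 1.164×10^8 = 1.32665×10^11 km³/s².
In km: r₁ = 0.778 × 1.496×10^8 = 1.163888×10^8 km; r₂ = 3.65 × 1.496×10^8 = 5.4604×10^8 km.
Semi-major axis of the transfer orbit: a_t = (1.163888×10^8 + 5.4604×10^8)/2 = 3.312144×10^8 km.
At periapsis, r = 1.163888×10^8 km.
From the vis-viva equation, v = √[μ(2/r − 1/a_t)] = 43.35 km/s.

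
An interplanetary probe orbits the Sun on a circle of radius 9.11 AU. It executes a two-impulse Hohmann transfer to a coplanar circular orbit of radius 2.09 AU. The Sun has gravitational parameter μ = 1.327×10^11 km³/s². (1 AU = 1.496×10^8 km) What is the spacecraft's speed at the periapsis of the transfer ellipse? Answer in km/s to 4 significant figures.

In km: r₁ = 9.11 × 1.496×10^8 = 1.362856×10^9 km; r₂ = 2.09 × 1.496×10^8 = 3.12664×10^8 km.
Transfer-ellipse semi-major axis a_t = (r₁ + r₂)/2 = (1.362856×10^9 + 3.12664×10^8)/2 = 8.3776×10^8 km.
At periapsis, r = 3.12664×10^8 km.
From the vis-viva equation, v = √[μ(2/r − 1/a_t)] = 26.28 km/s.

v = 26.28 km/s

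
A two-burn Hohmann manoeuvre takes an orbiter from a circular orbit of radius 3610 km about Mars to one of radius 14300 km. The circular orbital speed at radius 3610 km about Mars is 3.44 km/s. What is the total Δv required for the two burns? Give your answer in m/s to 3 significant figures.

Δv = 1540 m/s

From the circular-orbit relation v² = μ/r at r = 3610 km: μ = v²r = (3.44)² × 3610 = 42719.3 km³/s².
Semi-major axis of the transfer orbit: a_t = (3610 + 14300)/2 = 8955 km.
Circular speed at r₁: v₁ = √(μ/r₁) = √(42719.3/3610) = 3.440 km/s.
Transfer-orbit speed at r₁ (vis-viva): v_p = √[μ(2/r₁ − 1/a_t)] = 4.347 km/s.
First burn Δv₁ = |v_p − v₁| = 0.9070 km/s.
At r₂, v₂ = √(μ/r₂) = 1.728 km/s.
Transfer-orbit speed at r₂: v_a = √[μ(2/r₂ − 1/a_t)] = 1.097 km/s.
Second burn Δv₂ = |v₂ − v_a| = 0.6310 km/s.
Total Δv = Δv₁ + Δv₂ = 1.538 km/s.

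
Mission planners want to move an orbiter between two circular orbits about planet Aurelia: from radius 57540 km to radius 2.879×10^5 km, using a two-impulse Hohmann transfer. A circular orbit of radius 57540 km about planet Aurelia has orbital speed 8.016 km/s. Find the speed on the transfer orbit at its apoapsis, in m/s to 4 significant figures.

From the circular-orbit relation v² = μ/r at r = 57540 km: μ = v²r = (8.016)² × 57540 = 3.69730×10^6 km³/s².
Semi-major axis of the transfer orbit: a_t = (57540 + 2.879×10^5)/2 = 1.7272×10^5 km.
At apoapsis, r = 2.879×10^5 km.
From the vis-viva equation, v = √[μ(2/r − 1/a_t)] = 2.068 km/s.

v = 2068 m/s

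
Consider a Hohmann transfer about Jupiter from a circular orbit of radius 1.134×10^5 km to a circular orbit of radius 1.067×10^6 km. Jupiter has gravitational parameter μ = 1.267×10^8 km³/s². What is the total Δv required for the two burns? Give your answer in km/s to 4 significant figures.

Transfer-ellipse semi-major axis a_t = (r₁ + r₂)/2 = (1.134×10^5 + 1.067×10^6)/2 = 5.902×10^5 km.
Circular speed at r₁: v₁ = √(μ/r₁) = √(1.267×10^8/1.134×10^5) = 33.426 km/s.
On the transfer ellipse at r₁, vis-viva equation gives v_p = √[μ(2/r₁ − 1/a_t)] = 44.943 km/s.
First burn Δv₁ = |v_p − v₁| = 11.52 km/s.
At r₂, v₂ = √(μ/r₂) = 10.8970 km/s.
Transfer-orbit speed at r₂: v_a = √[μ(2/r₂ − 1/a_t)] = 4.77654 km/s.
Second burn Δv₂ = |v₂ − v_a| = 6.120 km/s.
Total Δv = Δv₁ + Δv₂ = 17.64 km/s.

Δv = 17.64 km/s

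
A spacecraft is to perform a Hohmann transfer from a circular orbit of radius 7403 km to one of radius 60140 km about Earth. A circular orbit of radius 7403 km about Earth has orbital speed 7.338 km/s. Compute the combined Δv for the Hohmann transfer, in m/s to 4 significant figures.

From the circular-orbit relation v² = μ/r at r = 7403 km: μ = v²r = (7.338)² × 7403 = 3.98624×10^5 km³/s².
Transfer-ellipse semi-major axis a_t = (r₁ + r₂)/2 = (7403 + 60140)/2 = 33771.5 km.
At r₁ the circular-orbit speed is v₁ = √(μ/r₁) = 7.338 km/s.
Transfer-orbit speed at r₁ (vis-viva equation): v_p = √[μ(2/r₁ − 1/a_t)] = 9.792 km/s.
First burn Δv₁ = |v_p − v₁| = 2.454 km/s.
At r₂, v₂ = √(μ/r₂) = 2.5745 km/s.
Transfer-orbit speed at r₂: v_a = √[μ(2/r₂ − 1/a_t)] = 1.2054 km/s.
Second burn Δv₂ = |v₂ − v_a| = 1.369 km/s.
Δv = Δv₁ + Δv₂ = 2.454 + 1.369 = 3.823 km/s.

Δv = 3823 m/s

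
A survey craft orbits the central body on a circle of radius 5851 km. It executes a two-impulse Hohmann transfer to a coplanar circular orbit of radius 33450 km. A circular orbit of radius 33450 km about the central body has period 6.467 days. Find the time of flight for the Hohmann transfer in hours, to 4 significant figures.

t = 34.94 hours

From Kepler's third law T² = 4π²r³/μ at r = 33450 km, T = 6.467 days = 6.467 × 86400 s = 5.587488×10^5 s: μ = 4π²r³/T² = 4732.76 km³/s².
Semi-major axis of the transfer orbit: a_t = (5851 + 33450)/2 = 19650.5 km.
Transfer time t = π√(a_t³/μ) = π√((19650.5)³ / 4732.76) = 1.258×10^5 s.
Converting: 1.258×10^5 s ÷ 3600 s/hour = 34.94 hours.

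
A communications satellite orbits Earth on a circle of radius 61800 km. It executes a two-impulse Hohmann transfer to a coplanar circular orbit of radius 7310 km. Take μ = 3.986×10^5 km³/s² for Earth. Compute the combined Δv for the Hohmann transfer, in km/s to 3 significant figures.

Semi-major axis of the transfer orbit: a_t = (61800 + 7310)/2 = 34555 km.
Circular speed at r₁: v₁ = √(μ/r₁) = √(3.986×10^5/61800) = 2.540 km/s.
Transfer-orbit speed at r₁ (v² = μ(2/r − 1/a)): v_a = √[μ(2/r₁ − 1/a_t)] = 1.168 km/s.
First burn Δv₁ = |v_a − v₁| = 1.372 km/s.
Circular speed at r₂: v₂ = √(μ/r₂) = 7.384 km/s.
Transfer-orbit speed at r₂: v_p = √[μ(2/r₂ − 1/a_t)] = 9.875 km/s.
Second burn Δv₂ = |v₂ − v_p| = 2.491 km/s.
Total Δv = Δv₁ + Δv₂ = 3.863 km/s.

Δv = 3.86 km/s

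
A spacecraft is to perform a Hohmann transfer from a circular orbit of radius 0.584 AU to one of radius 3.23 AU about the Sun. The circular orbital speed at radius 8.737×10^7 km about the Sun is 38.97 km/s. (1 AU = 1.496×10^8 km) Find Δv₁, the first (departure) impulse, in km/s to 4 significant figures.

Δv₁ = 11.75 km/s

From the circular-orbit relation v² = μ/r at r = 8.737×10^7 km: μ = v²r = (38.97)² × 8.737×10^7 = 1.32685×10^11 km³/s².
In km: r₁ = 0.584 × 1.496×10^8 = 8.73664×10^7 km; r₂ = 3.23 × 1.496×10^8 = 4.83208×10^8 km.
Transfer-ellipse semi-major axis a_t = (r₁ + r₂)/2 = (8.73664×10^7 + 4.83208×10^8)/2 = 2.852872×10^8 km.
On the circular orbit at r = 8.73664×10^7 km, v_c = √(μ/r) = 38.97 km/s.
Vis-viva on the transfer ellipse at r = 8.73664×10^7 km gives v_t = √[μ(2/r − 1/a_t)] = 50.72 km/s.
Δv₁ = |v_t − v_c| = |50.72 − 38.97| = 11.75 km/s.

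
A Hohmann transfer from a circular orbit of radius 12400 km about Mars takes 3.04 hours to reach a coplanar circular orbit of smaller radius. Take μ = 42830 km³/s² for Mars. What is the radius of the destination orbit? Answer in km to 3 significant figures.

r₂ = 3680 km

Transfer time t = 3.04 hours = 10944 s, and t = π√(a_t³/μ).
So a_t = (μ t²/π²)^(1/3) = (42830 × (10944)² / π²)^(1/3) = 8040.2 km.
Since a_t = (r₁ + r₂)/2, r₂ = 2a_t − r₁ = 2×8040.2 − 12400 = 3680.4 km.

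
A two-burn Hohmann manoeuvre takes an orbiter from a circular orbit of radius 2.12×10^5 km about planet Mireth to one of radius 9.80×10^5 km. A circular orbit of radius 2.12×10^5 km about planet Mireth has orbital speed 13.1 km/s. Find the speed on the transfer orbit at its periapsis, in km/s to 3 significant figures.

From the circular-orbit relation v² = μ/r at r = 2.12×10^5 km: μ = v²r = (13.1)² × 2.12×10^5 = 3.63813×10^7 km³/s².
The Hohmann ellipse has a_t = (r₁ + r₂)/2 = 5.960×10^5 km.
The periapsis of the transfer ellipse is at r = 2.120×10^5 km.
Vis-viva: v = √[μ(2/r − 1/a_t)] = √[3.63813×10^7 × (2/2.120×10^5 − 1/5.960×10^5)] = 16.80 km/s.

v = 16.8 km/s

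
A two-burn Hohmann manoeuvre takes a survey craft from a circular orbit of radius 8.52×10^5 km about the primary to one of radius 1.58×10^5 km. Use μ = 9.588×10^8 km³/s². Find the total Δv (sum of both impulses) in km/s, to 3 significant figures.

Δv = 38.1 km/s

Transfer-ellipse semi-major axis a_t = (r₁ + r₂)/2 = (8.520×10^5 + 1.580×10^5)/2 = 5.050×10^5 km.
At r₁ the circular-orbit speed is v₁ = √(μ/r₁) = 33.546 km/s.
On the transfer ellipse at r₁, v² = μ(2/r − 1/a) gives v_a = √[μ(2/r₁ − 1/a_t)] = 18.764 km/s.
First burn Δv₁ = |v_a − v₁| = 14.782 km/s.
Circular speed at r₂: v₂ = √(μ/r₂) = 77.89964 km/s.
Transfer-orbit speed at r₂: v_p = √[μ(2/r₂ − 1/a_t)] = 101.1835 km/s.
Second burn Δv₂ = |v₂ − v_p| = 23.284 km/s.
Total Δv = Δv₁ + Δv₂ = 38.07 km/s.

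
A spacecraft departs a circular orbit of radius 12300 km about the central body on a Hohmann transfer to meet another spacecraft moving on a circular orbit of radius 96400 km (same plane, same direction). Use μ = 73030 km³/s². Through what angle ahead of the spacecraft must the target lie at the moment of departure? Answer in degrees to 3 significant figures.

Semi-major axis of the transfer orbit: a_t = (12300 + 96400)/2 = 54350 km.
The half-period of the transfer ellipse is t = π√(a_t³/μ) = 1.473×10^5 s.
The target's mean motion on its circular orbit is ω₂ = √(μ/r₂³) = 9.029×10^-6 rad/s.
Angle swept by the target during transfer: ω₂·t = 1.330 rad = 76.20°.
Arrival is 180° from departure on the ellipse, so φ = 180° − 76.20° = 104°.

φ = 104°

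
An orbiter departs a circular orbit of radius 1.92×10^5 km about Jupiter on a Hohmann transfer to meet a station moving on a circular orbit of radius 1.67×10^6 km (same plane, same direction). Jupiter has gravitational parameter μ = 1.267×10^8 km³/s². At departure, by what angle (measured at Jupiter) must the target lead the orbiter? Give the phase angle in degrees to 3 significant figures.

φ = 105°

The Hohmann ellipse has a_t = (r₁ + r₂)/2 = 9.310×10^5 km.
Transfer time t = π√(a_t³/μ) = 2.50718×10^5 s.
Target angular speed ω₂ = √(μ/r₂³) = 5.21571×10^-6 rad/s.
Angle swept by the target during transfer: ω₂·t = 1.30767 rad = 74.92°.
The orbiter traverses 180° on the transfer ellipse, so the target must lead by 180° − 74.92° = 105°.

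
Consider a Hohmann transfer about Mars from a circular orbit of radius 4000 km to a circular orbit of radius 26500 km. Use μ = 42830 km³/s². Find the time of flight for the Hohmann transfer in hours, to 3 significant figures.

Semi-major axis of the transfer orbit: a_t = (4000 + 26500)/2 = 15250 km.
Transfer time t = π√(a_t³/μ) = π√((15250)³ / 42830) = 28590 s.
Converting: 28590 s ÷ 3600 s/hour = 7.94 hours.

t = 7.94 hours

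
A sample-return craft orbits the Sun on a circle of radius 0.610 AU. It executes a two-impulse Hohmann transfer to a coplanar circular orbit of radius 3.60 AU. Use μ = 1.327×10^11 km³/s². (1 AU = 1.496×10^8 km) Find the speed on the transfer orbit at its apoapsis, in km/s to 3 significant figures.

In km: r₁ = 0.610 × 1.496×10^8 = 9.1256×10^7 km; r₂ = 3.60 × 1.496×10^8 = 5.3856×10^8 km.
Transfer-ellipse semi-major axis a_t = (r₁ + r₂)/2 = (9.1256×10^7 + 5.3856×10^8)/2 = 3.14908×10^8 km.
At apoapsis, r = 5.3856×10^8 km.
Applying v² = μ(2/r − 1/a_t): v = 8.450 km/s.

v = 8.45 km/s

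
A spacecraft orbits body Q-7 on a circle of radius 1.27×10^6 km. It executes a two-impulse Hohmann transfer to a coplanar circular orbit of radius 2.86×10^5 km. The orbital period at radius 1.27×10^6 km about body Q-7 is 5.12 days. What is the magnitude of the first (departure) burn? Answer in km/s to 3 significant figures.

From Kepler's third law T² = 4π²r³/μ at r = 1.27×10^6 km, T = 5.12 days = 5.12 × 86400 s = 4.42368×10^5 s: μ = 4π²r³/T² = 4.13241×10^8 km³/s².
Transfer-ellipse semi-major axis a_t = (r₁ + r₂)/2 = (1.270×10^6 + 2.860×10^5)/2 = 7.780×10^5 km.
On the circular orbit at r = 1.270×10^6 km, v_c = √(μ/r) = 18.0385 km/s.
Transfer-orbit speed at the same r (vis-viva, a = a_t): v_t = √[μ(2/r − 1/a_t)] = 10.9369 km/s.
Δv₁ = |v_t − v_c| = |10.9369 − 18.0385| = 7.102 km/s.

Δv₁ = 7.10 km/s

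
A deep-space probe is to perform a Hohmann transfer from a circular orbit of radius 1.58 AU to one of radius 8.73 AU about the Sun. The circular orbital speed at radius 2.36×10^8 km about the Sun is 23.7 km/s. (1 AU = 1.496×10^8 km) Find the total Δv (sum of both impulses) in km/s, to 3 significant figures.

Δv = 11.6 km/s

From the circular-orbit relation v² = μ/r at r = 2.36×10^8 km: μ = v²r = (23.7)² × 2.36×10^8 = 1.32559×10^11 km³/s².
In km: r₁ = 1.58 × 1.496×10^8 = 2.36368×10^8 km; r₂ = 8.73 × 1.496×10^8 = 1.306008×10^9 km.
The Hohmann ellipse has a_t = (r₁ + r₂)/2 = 7.71188×10^8 km.
At r₁ the circular-orbit speed is v₁ = √(μ/r₁) = 23.682 km/s.
Transfer-orbit speed at r₁ (v² = μ(2/r − 1/a)): v_p = √[μ(2/r₁ − 1/a_t)] = 30.818 km/s.
First burn Δv₁ = |v_p − v₁| = 7.136 km/s.
At r₂, v₂ = √(μ/r₂) = 10.075 km/s.
Transfer-orbit speed at r₂: v_a = √[μ(2/r₂ − 1/a_t)] = 5.5776 km/s.
Second burn Δv₂ = |v₂ − v_a| = 4.497 km/s.
Total Δv = Δv₁ + Δv₂ = 11.63 km/s.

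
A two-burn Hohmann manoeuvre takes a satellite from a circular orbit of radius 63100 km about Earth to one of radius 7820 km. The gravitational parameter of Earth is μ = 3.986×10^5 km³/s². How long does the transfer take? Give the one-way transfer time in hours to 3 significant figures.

Transfer-ellipse semi-major axis a_t = (r₁ + r₂)/2 = (63100 + 7820)/2 = 35460 km.
Half the transfer-orbit period gives t = π√(a_t³/μ) = 33230 s.
Converting: 33230 s ÷ 3600 s/hour = 9.23 hours.

t = 9.23 hours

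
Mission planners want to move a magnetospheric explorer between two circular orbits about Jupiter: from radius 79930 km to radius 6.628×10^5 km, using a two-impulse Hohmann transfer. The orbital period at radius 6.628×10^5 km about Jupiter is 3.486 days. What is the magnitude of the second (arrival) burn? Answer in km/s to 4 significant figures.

From Kepler's third law T² = 4π²r³/μ at r = 6.628×10^5 km, T = 3.486 days = 3.486 × 86400 s = 3.011904×10^5 s: μ = 4π²r³/T² = 1.26714×10^8 km³/s².
The Hohmann ellipse has a_t = (r₁ + r₂)/2 = 3.71365×10^5 km.
Circular speed at r = 6.628×10^5 km: v_c = √(μ/r) = 13.827 km/s.
Transfer-orbit speed at the same r (vis-viva, a = a_t): v_t = √[μ(2/r − 1/a_t)] = 6.4147 km/s.
Δv₂ = |v_t − v_c| = |6.4147 − 13.827| = 7.412 km/s.

Δv₂ = 7.412 km/s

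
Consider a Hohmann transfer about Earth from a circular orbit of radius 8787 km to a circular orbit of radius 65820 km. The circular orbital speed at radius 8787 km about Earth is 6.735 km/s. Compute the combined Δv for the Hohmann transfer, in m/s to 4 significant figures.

From the circular-orbit relation v² = μ/r at r = 8787 km: μ = v²r = (6.735)² × 8787 = 3.98580×10^5 km³/s².
Transfer-ellipse semi-major axis a_t = (r₁ + r₂)/2 = (8787 + 65820)/2 = 37303.5 km.
At r₁ the circular-orbit speed is v₁ = √(μ/r₁) = 6.7350 km/s.
Transfer-orbit speed at r₁ (v² = μ(2/r − 1/a)): v_p = √[μ(2/r₁ − 1/a_t)] = 8.9463 km/s.
First burn Δv₁ = |v_p − v₁| = 2.2113 km/s.
Circular speed at r₂: v₂ = √(μ/r₂) = 2.4608 km/s.
Transfer-orbit speed at r₂: v_a = √[μ(2/r₂ − 1/a_t)] = 1.1943 km/s.
Second burn Δv₂ = |v₂ − v_a| = 1.2665 km/s.
Δv = Δv₁ + Δv₂ = 2.2113 + 1.2665 = 3.478 km/s.

Δv = 3478 m/s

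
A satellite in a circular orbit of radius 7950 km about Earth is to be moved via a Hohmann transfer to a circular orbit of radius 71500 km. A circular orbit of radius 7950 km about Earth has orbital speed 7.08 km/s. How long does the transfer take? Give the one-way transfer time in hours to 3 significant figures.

t = 10.9 hours

From the circular-orbit relation v² = μ/r at r = 7950 km: μ = v²r = (7.08)² × 7950 = 3.98505×10^5 km³/s².
Semi-major axis of the transfer orbit: a_t = (7950 + 71500)/2 = 39725 km.
By Kepler's third law the transfer-orbit period is T = 2π√(a_t³/μ), so t = T/2 = 39400 s.
Converting: 39400 s ÷ 3600 s/hour = 10.9 hours.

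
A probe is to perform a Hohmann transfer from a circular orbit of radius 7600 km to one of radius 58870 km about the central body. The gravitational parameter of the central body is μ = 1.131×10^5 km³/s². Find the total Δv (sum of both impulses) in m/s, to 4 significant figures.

Transfer-ellipse semi-major axis a_t = (r₁ + r₂)/2 = (7600 + 58870)/2 = 33235 km.
Circular speed at r₁: v₁ = √(μ/r₁) = √(1.131×10^5/7600) = 3.85766 km/s.
Transfer-orbit speed at r₁ (vis-viva equation): v_p = √[μ(2/r₁ − 1/a_t)] = 5.13421 km/s.
First burn Δv₁ = |v_p − v₁| = 1.277 km/s.
Circular speed at r₂: v₂ = √(μ/r₂) = 1.3861 km/s.
Transfer-orbit speed at r₂: v_a = √[μ(2/r₂ − 1/a_t)] = 0.66282 km/s.
Second burn Δv₂ = |v₂ − v_a| = 0.7233 km/s.
Total Δv = Δv₁ + Δv₂ = 2.000 km/s.

Δv = 2000 m/s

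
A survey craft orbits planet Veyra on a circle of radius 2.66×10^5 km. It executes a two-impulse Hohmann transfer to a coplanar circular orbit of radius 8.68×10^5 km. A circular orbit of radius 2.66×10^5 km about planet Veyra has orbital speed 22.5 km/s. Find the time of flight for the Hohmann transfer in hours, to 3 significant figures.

From the circular-orbit relation v² = μ/r at r = 2.66×10^5 km: μ = v²r = (22.5)² × 2.66×10^5 = 1.34662×10^8 km³/s².
The Hohmann ellipse has a_t = (r₁ + r₂)/2 = 5.670×10^5 km.
By Kepler's third law the transfer-orbit period is T = 2π√(a_t³/μ), so t = T/2 = 1.156×10^5 s.
Converting: 1.156×10^5 s ÷ 3600 s/hour = 32.1 hours.

t = 32.1 hours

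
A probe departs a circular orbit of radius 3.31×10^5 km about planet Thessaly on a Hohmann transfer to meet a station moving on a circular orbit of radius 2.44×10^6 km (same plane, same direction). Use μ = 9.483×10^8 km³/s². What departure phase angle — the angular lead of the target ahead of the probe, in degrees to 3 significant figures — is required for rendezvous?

Semi-major axis of the transfer orbit: a_t = (3.310×10^5 + 2.440×10^6)/2 = 1.3855×10^6 km.
Transfer time t = π√(a_t³/μ) = 1.6637×10^5 s.
The target's mean motion on its circular orbit is ω₂ = √(μ/r₂³) = 8.0796×10^-6 rad/s.
Angle swept by the target during transfer: ω₂·t = 1.3442 rad = 77.02°.
Arrival is 180° from departure on the ellipse, so φ = 180° − 77.02° = 103°.

φ = 103°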